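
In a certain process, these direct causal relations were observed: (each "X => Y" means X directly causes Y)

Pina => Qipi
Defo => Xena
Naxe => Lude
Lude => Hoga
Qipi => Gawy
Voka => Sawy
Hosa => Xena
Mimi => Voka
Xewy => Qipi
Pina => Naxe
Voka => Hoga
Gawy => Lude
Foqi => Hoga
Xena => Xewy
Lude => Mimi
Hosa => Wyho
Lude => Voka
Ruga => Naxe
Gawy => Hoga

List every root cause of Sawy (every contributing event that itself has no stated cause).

Defo, Hosa, Pina, Ruga

Tracing upstream from Sawy: Sawy ← Voka ← Lude ← Gawy ← Qipi ← Xewy ← Xena ← Hosa.
A separate upstream branch: Sawy ← Voka ← Lude ← Gawy ← Qipi ← Xewy ← Xena ← Defo.
A separate upstream branch: Sawy ← Voka ← Lude ← Naxe ← Ruga.
A separate upstream branch: Sawy ← Voka ← Lude ← Naxe ← Pina.
Each of those chain origins has no stated cause.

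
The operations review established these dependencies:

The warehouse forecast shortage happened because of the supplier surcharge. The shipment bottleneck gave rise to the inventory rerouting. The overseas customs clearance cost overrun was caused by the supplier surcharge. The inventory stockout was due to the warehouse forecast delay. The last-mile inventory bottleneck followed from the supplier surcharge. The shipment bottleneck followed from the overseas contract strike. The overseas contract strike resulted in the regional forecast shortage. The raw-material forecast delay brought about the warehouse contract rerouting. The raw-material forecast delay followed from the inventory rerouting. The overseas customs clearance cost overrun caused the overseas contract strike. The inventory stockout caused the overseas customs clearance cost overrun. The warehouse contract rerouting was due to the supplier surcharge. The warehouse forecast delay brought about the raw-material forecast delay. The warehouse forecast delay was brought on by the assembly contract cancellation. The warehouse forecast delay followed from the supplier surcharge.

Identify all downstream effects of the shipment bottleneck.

the inventory rerouting, the raw-material forecast delay, the warehouse contract rerouting

Direct effects: the inventory rerouting.
2 steps out: the raw-material forecast delay.
3 steps out: the warehouse contract rerouting.
Not reachable from it: the supplier surcharge, the last-mile inventory bottleneck, the warehouse forecast delay, the inventory stockout, the overseas customs clearance cost overrun, the warehouse forecast shortage, the overseas contract strike, the regional forecast shortage, the assembly contract cancellation.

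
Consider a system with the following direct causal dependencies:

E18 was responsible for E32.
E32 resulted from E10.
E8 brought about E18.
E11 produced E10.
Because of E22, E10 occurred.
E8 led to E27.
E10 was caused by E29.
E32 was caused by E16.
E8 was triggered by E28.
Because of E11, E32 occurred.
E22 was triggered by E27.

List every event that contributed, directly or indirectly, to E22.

Immediate cause of E22: E27.
Further upstream: E28, E8.

E27, E28, E8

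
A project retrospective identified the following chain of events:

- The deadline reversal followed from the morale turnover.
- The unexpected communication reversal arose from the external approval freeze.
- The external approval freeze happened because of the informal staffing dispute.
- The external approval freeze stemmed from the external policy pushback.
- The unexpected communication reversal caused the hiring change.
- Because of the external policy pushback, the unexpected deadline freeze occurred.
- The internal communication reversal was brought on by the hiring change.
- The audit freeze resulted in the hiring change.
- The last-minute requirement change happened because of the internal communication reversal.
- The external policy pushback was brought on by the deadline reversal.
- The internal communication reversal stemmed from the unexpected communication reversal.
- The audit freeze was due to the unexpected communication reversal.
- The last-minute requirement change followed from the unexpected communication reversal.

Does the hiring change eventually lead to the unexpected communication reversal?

The hiring change leads to the internal communication reversal, the last-minute requirement change; the unexpected communication reversal is not among them.

No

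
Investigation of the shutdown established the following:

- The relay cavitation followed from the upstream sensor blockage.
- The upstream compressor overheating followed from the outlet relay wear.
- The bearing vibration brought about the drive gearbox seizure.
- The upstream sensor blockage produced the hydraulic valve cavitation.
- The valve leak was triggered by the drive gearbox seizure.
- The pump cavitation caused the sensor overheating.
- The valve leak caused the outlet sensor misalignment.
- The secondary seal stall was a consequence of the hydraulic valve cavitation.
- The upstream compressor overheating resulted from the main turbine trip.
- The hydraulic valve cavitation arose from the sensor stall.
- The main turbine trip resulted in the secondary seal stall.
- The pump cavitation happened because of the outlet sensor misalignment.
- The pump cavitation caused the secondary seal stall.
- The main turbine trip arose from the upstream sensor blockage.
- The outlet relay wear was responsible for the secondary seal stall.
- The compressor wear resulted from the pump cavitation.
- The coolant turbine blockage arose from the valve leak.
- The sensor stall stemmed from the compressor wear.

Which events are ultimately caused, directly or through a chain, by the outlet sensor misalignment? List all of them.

the compressor wear, the hydraulic valve cavitation, the pump cavitation, the secondary seal stall, the sensor overheating, the sensor stall

Direct effects: the pump cavitation.
2 steps out: the compressor wear, the sensor overheating, the secondary seal stall.
3 steps out: the sensor stall.
4 steps out: the hydraulic valve cavitation.
Not reachable from it: the upstream sensor blockage, the bearing vibration, the drive gearbox seizure, the valve leak, the outlet relay wear, the coolant turbine blockage, the relay cavitation, the main turbine trip, the upstream compressor overheating.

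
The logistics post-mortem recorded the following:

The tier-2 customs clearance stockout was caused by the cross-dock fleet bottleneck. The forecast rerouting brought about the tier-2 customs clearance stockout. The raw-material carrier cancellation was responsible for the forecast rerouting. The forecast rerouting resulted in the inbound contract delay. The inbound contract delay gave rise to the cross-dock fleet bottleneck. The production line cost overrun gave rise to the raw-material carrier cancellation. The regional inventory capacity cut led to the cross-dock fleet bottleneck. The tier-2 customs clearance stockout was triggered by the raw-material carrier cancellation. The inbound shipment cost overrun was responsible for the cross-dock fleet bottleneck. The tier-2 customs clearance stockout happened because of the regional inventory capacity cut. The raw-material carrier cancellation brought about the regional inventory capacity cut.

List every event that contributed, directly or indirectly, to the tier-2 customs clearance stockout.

Immediate causes of the tier-2 customs clearance stockout: the raw-material carrier cancellation, the forecast rerouting, the regional inventory capacity cut, the cross-dock fleet bottleneck.
Further upstream: the production line cost overrun, the inbound contract delay, the inbound shipment cost overrun.

the cross-dock fleet bottleneck, the forecast rerouting, the inbound contract delay, the inbound shipment cost overrun, the production line cost overrun, the raw-material carrier cancellation, the regional inventory capacity cut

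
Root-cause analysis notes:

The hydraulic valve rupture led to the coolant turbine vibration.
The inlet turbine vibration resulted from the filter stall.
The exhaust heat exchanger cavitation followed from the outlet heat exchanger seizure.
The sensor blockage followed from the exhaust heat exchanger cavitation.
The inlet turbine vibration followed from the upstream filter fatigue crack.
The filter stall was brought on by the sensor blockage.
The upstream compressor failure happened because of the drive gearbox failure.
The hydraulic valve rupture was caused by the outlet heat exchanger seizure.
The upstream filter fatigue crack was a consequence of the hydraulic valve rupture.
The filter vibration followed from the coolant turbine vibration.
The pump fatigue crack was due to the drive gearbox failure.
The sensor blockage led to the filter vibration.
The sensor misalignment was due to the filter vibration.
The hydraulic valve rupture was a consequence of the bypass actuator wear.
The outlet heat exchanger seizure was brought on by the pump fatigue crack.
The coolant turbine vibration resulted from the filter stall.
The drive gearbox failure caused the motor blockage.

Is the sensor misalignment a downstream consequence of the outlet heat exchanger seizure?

There is a causal chain: the outlet heat exchanger seizure → the exhaust heat exchanger cavitation → the sensor blockage → the filter vibration → the sensor misalignment.

Yes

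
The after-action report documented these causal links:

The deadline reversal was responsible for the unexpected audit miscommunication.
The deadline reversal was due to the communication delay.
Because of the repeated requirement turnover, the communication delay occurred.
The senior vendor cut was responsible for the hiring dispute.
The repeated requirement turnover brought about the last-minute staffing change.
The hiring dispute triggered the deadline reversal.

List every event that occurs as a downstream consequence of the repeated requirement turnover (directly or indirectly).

the communication delay, the deadline reversal, the last-minute staffing change, the unexpected audit miscommunication

Direct effects: the communication delay, the last-minute staffing change.
2 steps out: the deadline reversal.
3 steps out: the unexpected audit miscommunication.
Not reachable from it: the senior vendor cut, the hiring dispute.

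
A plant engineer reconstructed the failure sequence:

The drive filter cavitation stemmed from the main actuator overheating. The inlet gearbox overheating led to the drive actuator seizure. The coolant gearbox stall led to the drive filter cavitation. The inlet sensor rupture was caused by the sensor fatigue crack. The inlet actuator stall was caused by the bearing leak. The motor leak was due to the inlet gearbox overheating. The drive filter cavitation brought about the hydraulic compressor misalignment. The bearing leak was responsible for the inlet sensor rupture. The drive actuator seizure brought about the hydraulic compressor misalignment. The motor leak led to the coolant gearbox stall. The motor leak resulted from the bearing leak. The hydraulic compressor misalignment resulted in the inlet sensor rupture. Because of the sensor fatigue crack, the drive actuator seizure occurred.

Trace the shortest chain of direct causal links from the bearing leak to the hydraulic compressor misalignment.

the bearing leak → the motor leak
the motor leak → the coolant gearbox stall
the coolant gearbox stall → the drive filter cavitation
the drive filter cavitation → the hydraulic compressor misalignment
Length: 4 steps.

the bearing leak → the motor leak → the coolant gearbox stall → the drive filter cavitation → the hydraulic compressor misalignment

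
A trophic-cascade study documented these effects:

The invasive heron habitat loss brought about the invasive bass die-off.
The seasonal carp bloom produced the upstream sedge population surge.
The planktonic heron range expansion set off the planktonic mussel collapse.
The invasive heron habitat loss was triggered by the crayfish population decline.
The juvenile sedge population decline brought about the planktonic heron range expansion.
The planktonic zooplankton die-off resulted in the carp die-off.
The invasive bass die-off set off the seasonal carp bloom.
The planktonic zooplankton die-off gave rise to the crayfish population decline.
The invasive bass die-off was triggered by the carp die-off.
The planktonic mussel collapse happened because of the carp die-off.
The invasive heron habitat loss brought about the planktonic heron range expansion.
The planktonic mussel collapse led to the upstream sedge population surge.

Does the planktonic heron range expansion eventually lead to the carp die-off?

No

The planktonic heron range expansion leads to the planktonic mussel collapse, the upstream sedge population surge; the carp die-off is not among them.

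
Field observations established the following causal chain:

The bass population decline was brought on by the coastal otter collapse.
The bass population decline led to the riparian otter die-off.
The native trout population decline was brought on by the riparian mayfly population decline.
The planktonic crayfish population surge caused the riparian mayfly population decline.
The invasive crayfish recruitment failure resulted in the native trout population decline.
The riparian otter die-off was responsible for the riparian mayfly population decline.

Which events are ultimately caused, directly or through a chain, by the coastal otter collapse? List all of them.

Direct effects: the bass population decline.
2 steps out: the riparian otter die-off.
3 steps out: the riparian mayfly population decline.
4 steps out: the native trout population decline.
Not reachable from it: the planktonic crayfish population surge, the invasive crayfish recruitment failure.

the bass population decline, the native trout population decline, the riparian mayfly population decline, the riparian otter die-off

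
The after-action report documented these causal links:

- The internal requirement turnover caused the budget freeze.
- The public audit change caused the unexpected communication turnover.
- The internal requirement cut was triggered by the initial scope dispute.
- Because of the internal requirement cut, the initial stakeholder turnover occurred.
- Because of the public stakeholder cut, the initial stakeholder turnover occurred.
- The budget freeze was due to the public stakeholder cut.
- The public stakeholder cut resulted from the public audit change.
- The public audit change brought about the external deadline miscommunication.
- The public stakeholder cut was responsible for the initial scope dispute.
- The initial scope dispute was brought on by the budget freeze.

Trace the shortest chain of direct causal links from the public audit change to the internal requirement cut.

the public audit change → the public stakeholder cut → the initial scope dispute → the internal requirement cut

the public audit change → the public stakeholder cut
the public stakeholder cut → the initial scope dispute
the initial scope dispute → the internal requirement cut
Length: 3 steps.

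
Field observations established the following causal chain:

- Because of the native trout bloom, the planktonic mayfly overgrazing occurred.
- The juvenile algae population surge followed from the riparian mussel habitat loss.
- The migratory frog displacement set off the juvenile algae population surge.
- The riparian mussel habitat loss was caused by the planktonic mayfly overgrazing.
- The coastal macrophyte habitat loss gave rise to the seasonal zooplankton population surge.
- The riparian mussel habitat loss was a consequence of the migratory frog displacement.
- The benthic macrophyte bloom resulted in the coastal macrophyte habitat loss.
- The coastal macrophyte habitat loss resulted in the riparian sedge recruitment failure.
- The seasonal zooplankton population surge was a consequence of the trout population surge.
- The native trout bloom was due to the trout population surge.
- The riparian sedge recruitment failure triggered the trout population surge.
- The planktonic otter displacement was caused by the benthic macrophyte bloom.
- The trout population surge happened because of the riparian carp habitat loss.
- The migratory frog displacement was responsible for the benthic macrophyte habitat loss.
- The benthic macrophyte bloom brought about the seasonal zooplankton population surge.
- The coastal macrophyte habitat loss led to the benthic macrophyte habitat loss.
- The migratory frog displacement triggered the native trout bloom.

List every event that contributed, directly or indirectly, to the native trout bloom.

the benthic macrophyte bloom, the coastal macrophyte habitat loss, the migratory frog displacement, the riparian carp habitat loss, the riparian sedge recruitment failure, the trout population surge

Immediate causes of the native trout bloom: the migratory frog displacement, the trout population surge.
Further upstream: the riparian carp habitat loss, the benthic macrophyte bloom, the coastal macrophyte habitat loss, the riparian sedge recruitment failure.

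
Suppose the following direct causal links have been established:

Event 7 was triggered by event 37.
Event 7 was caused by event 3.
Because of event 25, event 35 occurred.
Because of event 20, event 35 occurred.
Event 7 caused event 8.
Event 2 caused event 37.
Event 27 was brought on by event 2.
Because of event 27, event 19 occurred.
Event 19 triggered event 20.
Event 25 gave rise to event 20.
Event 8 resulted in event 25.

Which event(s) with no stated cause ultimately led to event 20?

Tracing upstream from event 20: event 20 ← event 19 ← event 27 ← event 2.
A separate upstream branch: event 20 ← event 25 ← event 8 ← event 7 ← event 3.
Each of those chain origins has no stated cause.

event 2, event 3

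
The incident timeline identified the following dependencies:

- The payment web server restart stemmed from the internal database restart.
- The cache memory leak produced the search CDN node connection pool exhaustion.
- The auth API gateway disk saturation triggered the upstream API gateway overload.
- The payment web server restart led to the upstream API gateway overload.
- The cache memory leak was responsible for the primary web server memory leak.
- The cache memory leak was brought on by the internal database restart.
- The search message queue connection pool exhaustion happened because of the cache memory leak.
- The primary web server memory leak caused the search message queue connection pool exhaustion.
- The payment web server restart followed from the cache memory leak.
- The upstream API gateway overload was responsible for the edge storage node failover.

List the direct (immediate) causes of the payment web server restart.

the cache memory leak, the internal database restart → the payment web server restart with nothing further upstream stated.

the cache memory leak, the internal database restart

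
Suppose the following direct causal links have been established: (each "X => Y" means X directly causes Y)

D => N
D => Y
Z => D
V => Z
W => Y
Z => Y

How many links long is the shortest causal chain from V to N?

3

Shortest chain: V → Z → D → N.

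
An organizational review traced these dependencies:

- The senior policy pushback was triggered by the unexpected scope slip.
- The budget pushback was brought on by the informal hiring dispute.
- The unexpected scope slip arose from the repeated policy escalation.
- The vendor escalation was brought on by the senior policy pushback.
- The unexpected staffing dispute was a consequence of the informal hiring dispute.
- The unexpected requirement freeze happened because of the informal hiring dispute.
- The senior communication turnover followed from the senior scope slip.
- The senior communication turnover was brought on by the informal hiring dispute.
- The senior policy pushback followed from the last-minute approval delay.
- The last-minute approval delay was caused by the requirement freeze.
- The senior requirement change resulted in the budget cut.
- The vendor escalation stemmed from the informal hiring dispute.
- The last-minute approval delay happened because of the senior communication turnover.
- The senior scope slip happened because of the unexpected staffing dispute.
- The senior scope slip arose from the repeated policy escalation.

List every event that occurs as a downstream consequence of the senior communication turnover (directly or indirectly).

the last-minute approval delay, the senior policy pushback, the vendor escalation

Direct effects: the last-minute approval delay.
2 steps out: the senior policy pushback.
3 steps out: the vendor escalation.
Not reachable from it: the repeated policy escalation, the informal hiring dispute, the unexpected requirement freeze, the unexpected staffing dispute, the budget pushback, the senior requirement change, the budget cut, the senior scope slip, the unexpected scope slip, the requirement freeze.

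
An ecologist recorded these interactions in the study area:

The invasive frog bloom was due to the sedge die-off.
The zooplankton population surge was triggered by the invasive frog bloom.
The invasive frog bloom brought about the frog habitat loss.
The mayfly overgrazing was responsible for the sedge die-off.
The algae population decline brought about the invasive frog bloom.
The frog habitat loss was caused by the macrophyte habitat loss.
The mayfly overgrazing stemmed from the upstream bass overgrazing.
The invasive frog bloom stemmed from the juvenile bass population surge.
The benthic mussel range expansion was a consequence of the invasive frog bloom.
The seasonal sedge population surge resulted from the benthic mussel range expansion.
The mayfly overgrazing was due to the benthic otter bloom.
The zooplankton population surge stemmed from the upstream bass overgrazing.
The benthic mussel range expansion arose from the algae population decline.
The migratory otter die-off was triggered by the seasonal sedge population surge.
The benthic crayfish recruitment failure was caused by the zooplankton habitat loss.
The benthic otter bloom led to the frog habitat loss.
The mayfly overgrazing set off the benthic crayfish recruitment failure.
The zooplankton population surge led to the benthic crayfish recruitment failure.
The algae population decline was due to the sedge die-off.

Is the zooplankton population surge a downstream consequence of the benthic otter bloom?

There is a causal chain: the benthic otter bloom → the mayfly overgrazing → the sedge die-off → the invasive frog bloom → the zooplankton population surge.

Yes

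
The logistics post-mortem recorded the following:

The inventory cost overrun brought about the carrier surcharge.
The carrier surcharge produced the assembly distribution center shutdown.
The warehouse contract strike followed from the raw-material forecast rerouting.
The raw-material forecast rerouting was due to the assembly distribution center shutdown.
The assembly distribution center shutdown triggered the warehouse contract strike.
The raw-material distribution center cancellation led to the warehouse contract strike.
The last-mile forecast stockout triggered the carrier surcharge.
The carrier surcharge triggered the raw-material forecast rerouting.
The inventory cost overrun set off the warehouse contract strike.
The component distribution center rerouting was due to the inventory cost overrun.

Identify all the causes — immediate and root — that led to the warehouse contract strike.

the assembly distribution center shutdown, the carrier surcharge, the inventory cost overrun, the last-mile forecast stockout, the raw-material distribution center cancellation, the raw-material forecast rerouting

Immediate causes of the warehouse contract strike: the inventory cost overrun, the raw-material distribution center cancellation, the assembly distribution center shutdown, the raw-material forecast rerouting.
Further upstream: the last-mile forecast stockout, the carrier surcharge.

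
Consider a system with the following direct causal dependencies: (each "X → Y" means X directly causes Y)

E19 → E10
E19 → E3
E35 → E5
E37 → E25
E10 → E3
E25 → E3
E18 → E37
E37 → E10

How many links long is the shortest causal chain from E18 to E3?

3

Shortest chain: E18 → E37 → E25 → E3.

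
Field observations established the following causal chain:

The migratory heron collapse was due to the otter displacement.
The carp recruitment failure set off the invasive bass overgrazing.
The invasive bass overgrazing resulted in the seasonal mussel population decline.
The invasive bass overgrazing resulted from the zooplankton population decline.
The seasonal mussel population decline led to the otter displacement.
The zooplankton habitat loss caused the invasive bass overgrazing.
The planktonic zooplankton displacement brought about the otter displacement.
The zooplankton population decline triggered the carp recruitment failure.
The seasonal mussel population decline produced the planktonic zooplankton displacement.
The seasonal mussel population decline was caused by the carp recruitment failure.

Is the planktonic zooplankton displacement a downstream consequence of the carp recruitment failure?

There is a causal chain: the carp recruitment failure → the seasonal mussel population decline → the planktonic zooplankton displacement.

Yes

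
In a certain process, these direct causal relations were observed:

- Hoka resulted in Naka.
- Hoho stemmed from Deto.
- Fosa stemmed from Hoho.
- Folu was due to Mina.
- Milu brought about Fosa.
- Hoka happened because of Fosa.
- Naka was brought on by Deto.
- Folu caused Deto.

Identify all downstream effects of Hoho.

Fosa, Hoka, Naka

Direct effects: Fosa.
2 steps out: Hoka.
3 steps out: Naka.
Not reachable from it: Mina, Folu, Deto, Milu.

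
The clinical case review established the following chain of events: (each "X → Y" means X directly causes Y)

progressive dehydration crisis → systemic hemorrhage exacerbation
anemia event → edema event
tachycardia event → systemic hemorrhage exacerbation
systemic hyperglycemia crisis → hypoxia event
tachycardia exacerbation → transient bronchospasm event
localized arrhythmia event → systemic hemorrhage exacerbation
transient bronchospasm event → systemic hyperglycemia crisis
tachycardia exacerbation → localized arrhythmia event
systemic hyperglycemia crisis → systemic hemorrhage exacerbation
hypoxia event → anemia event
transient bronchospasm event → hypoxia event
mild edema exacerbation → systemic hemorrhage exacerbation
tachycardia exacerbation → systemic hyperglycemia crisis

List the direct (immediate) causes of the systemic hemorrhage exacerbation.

Upstream contributors include the tachycardia exacerbation, the transient bronchospasm event, but only the localized arrhythmia event, the mild edema exacerbation, the progressive dehydration crisis, the systemic hyperglycemia crisis, the tachycardia event feed directly into the systemic hemorrhage exacerbation.

the localized arrhythmia event, the mild edema exacerbation, the progressive dehydration crisis, the systemic hyperglycemia crisis, the tachycardia event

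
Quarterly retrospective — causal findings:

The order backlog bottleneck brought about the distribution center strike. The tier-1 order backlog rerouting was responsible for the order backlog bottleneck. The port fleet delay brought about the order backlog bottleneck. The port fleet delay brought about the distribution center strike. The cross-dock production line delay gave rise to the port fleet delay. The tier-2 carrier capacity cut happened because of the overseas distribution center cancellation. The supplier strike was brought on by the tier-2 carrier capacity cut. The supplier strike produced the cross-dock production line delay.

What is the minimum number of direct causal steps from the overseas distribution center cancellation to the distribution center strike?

5

Shortest chain: the overseas distribution center cancellation → the tier-2 carrier capacity cut → the supplier strike → the cross-dock production line delay → the port fleet delay → the distribution center strike.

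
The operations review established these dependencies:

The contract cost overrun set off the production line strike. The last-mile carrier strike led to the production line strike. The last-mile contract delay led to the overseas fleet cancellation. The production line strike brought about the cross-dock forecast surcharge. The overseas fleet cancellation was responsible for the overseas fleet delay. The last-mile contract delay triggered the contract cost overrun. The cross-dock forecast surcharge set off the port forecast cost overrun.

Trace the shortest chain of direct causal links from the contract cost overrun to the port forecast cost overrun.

the contract cost overrun → the production line strike → the cross-dock forecast surcharge → the port forecast cost overrun

the contract cost overrun → the production line strike
the production line strike → the cross-dock forecast surcharge
the cross-dock forecast surcharge → the port forecast cost overrun
Length: 3 steps.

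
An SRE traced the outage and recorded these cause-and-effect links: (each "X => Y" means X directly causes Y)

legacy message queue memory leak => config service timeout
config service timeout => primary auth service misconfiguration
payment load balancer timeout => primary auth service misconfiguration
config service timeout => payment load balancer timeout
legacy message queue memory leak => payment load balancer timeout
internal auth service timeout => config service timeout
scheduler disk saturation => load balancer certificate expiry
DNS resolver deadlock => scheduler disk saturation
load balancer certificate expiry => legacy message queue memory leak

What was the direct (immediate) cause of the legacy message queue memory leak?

the load balancer certificate expiry

Upstream contributors include the DNS resolver deadlock, the scheduler disk saturation, but only the load balancer certificate expiry feeds directly into the legacy message queue memory leak.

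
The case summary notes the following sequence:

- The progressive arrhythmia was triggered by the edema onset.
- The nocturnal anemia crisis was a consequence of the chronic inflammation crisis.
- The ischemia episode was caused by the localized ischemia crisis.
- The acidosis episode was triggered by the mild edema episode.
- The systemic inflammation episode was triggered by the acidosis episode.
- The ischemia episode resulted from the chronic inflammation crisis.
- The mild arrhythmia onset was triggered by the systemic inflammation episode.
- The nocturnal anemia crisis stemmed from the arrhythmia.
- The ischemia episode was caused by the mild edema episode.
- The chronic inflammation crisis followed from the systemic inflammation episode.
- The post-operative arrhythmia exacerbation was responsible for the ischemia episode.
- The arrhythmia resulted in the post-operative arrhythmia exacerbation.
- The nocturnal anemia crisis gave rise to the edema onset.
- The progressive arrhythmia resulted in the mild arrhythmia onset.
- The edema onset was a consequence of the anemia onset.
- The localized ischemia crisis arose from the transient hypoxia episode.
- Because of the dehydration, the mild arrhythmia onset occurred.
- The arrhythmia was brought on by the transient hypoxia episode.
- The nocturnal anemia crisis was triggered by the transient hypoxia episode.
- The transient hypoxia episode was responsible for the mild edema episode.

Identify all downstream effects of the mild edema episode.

the acidosis episode, the chronic inflammation crisis, the edema onset, the ischemia episode, the mild arrhythmia onset, the nocturnal anemia crisis, the progressive arrhythmia, the systemic inflammation episode

Direct effects: the acidosis episode, the ischemia episode.
2 steps out: the systemic inflammation episode.
3 steps out: the chronic inflammation crisis, the mild arrhythmia onset.
4 steps out: the nocturnal anemia crisis.
5 steps out: the edema onset.
6 steps out: the progressive arrhythmia.
Not reachable from it: the transient hypoxia episode, the arrhythmia, the anemia onset, the dehydration, the post-operative arrhythmia exacerbation, the localized ischemia crisis.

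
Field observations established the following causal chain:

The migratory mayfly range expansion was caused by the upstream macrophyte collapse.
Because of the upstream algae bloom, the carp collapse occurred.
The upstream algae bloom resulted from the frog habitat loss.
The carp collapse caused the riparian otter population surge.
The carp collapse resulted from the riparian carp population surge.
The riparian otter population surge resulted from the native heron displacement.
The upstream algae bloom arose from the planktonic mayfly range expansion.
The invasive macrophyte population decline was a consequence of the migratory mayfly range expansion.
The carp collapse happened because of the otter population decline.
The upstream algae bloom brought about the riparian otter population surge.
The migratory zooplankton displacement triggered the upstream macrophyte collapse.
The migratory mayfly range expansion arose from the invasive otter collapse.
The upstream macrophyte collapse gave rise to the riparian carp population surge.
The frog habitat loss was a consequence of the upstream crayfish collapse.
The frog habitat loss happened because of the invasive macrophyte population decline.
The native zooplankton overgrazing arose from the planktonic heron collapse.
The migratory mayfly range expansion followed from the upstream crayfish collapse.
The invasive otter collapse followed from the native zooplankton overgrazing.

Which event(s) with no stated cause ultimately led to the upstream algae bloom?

Tracing upstream from the upstream algae bloom: the upstream algae bloom ← the frog habitat loss ← the invasive macrophyte population decline ← the migratory mayfly range expansion ← the invasive otter collapse ← the native zooplankton overgrazing ← the planktonic heron collapse.
A separate upstream branch: the upstream algae bloom ← the frog habitat loss ← the invasive macrophyte population decline ← the migratory mayfly range expansion ← the upstream macrophyte collapse ← the migratory zooplankton displacement.
A separate upstream branch: the upstream algae bloom ← the frog habitat loss ← the upstream crayfish collapse.
A separate upstream branch: the upstream algae bloom ← the planktonic mayfly range expansion.
Each of those chain origins has no stated cause.

the migratory zooplankton displacement, the planktonic heron collapse, the planktonic mayfly range expansion, the upstream crayfish collapse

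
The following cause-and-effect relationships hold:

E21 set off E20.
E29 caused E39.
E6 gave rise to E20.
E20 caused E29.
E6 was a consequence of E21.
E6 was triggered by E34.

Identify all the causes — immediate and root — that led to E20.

E21, E34, E6

Immediate causes of E20: E21, E6.
Further upstream: E34.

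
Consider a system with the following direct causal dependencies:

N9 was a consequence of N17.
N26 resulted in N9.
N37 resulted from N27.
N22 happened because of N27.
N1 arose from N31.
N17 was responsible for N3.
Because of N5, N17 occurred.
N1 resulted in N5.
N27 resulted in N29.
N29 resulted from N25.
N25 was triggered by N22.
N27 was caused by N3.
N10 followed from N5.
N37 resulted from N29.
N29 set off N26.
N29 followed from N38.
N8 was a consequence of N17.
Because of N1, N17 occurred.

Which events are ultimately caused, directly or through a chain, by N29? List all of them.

N26, N37, N9

Direct effects: N26, N37.
2 steps out: N9.
Not reachable from it: N31, N1, N5, N17, N38, N3, N8, N27, N22, N25, N10.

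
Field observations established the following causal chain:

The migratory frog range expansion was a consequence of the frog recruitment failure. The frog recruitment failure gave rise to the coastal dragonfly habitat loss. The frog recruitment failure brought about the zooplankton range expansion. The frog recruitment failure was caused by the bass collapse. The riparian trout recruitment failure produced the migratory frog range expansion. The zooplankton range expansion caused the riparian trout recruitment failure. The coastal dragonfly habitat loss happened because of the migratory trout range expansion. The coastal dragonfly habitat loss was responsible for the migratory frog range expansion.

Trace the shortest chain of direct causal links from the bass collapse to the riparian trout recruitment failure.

the bass collapse → the frog recruitment failure
the frog recruitment failure → the zooplankton range expansion
the zooplankton range expansion → the riparian trout recruitment failure
Length: 3 steps.

the bass collapse → the frog recruitment failure → the zooplankton range expansion → the riparian trout recruitment failure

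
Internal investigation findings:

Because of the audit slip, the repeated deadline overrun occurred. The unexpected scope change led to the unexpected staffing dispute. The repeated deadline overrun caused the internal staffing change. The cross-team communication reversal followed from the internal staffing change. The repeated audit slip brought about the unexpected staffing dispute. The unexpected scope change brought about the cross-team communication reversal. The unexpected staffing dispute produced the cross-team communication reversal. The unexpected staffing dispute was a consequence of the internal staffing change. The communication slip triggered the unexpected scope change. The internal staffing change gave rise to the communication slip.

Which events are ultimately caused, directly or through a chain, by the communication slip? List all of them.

the cross-team communication reversal, the unexpected scope change, the unexpected staffing dispute

Direct effects: the unexpected scope change.
2 steps out: the unexpected staffing dispute, the cross-team communication reversal.
Not reachable from it: the audit slip, the repeated deadline overrun, the internal staffing change, the repeated audit slip.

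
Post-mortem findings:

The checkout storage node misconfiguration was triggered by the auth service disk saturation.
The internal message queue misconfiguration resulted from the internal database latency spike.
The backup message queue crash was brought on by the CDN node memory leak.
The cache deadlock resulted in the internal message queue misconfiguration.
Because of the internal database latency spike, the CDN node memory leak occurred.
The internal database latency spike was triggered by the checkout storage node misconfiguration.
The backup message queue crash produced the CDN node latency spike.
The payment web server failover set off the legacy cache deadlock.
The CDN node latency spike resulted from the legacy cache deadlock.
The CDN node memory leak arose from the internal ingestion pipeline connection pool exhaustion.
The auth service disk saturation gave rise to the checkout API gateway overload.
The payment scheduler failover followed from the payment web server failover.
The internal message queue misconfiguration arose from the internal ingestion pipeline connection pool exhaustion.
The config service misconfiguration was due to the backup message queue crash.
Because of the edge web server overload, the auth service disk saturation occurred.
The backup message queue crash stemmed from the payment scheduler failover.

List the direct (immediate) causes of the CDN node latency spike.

the backup message queue crash, the legacy cache deadlock

Upstream contributors include the edge web server overload, the auth service disk saturation, the internal ingestion pipeline connection pool exhaustion, the checkout storage node misconfiguration, the internal database latency spike, the CDN node memory leak, the payment web server failover, the payment scheduler failover, but only the backup message queue crash, the legacy cache deadlock feed directly into the CDN node latency spike.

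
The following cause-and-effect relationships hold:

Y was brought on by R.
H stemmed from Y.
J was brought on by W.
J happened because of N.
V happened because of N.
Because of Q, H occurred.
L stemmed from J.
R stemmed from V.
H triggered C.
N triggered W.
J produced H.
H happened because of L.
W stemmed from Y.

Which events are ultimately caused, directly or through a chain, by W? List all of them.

C, H, J, L

Direct effects: J.
2 steps out: L, H.
3 steps out: C.
Not reachable from it: N, V, R, Q, Y.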